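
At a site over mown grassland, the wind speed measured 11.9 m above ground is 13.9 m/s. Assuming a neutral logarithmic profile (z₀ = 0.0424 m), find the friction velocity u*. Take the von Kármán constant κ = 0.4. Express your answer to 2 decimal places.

Log law: V(z) = (u*/κ) · ln(z/z₀) ⇒ u* = κ · V / ln(z/z₀)
u* = 0.4 × 13.9 / ln(11.9/0.0424) = 0.4 × 13.9 / 5.6371
   = 5.5600 / 5.6371 = 0.9863 m/s

u* ≈ 0.99 m/s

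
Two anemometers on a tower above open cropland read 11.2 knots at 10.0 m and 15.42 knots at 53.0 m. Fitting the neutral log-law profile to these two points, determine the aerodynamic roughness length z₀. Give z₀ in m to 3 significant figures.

z₀ ≈ 0.120 m

Log law: V(z) ∝ ln(z/z₀). With r = V₁/V₂ = 11.2/15.42 = 0.72633,
r · ln(z₂/z₀) = ln(z₁/z₀) ⇒ ln z₀ = (ln z₁ − r·ln z₂)/(1 − r)
ln z₀ = (2.30259 − 0.72633×3.97029) / 0.27367 = -2.1236
z₀ = exp(-2.1236) = 0.1196 m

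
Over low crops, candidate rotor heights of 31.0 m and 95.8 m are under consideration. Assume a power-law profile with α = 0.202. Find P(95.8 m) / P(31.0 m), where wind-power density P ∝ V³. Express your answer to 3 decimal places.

1.981

Speed ratio: V_B/V_A = (z_B/z_A)^α = (95.8/31.0)^0.202 = (3.0903)^0.202 = 1.25597
Power-density ratio: P_B/P_A = (V_B/V_A)³ = (1.25597)³ = 1.98126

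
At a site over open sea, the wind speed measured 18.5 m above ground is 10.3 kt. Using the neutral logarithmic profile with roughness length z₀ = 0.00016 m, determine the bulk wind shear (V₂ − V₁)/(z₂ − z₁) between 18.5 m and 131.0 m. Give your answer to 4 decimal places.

0.0154 kt/m

Log law: V₂ = V₁ · ln(z₂/z₀)/ln(z₁/z₀) = 10.3 × 13.6155/11.6581 = 12.0294 kt
ΔV/Δz = (12.0294 − 10.3)/(131.0 − 18.5) = 1.7294/112.5000 = 0.01537 kt/m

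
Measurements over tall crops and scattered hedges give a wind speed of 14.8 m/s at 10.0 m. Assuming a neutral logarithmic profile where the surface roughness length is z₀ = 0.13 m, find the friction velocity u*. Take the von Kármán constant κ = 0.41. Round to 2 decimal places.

Log law: V(z) = (u*/κ) · ln(z/z₀) ⇒ u* = κ · V / ln(z/z₀)
u* = 0.41 × 14.8 / ln(10.0/0.13) = 0.41 × 14.8 / 4.3428
   = 6.0680 / 4.3428 = 1.3973 m/s

u* ≈ 1.40 m/s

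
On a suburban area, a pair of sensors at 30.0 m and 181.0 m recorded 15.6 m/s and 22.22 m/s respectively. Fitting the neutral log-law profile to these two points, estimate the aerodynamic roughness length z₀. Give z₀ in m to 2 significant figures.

Log law: V(z) ∝ ln(z/z₀). With r = V₁/V₂ = 15.6/22.22 = 0.70207,
r · ln(z₂/z₀) = ln(z₁/z₀) ⇒ ln z₀ = (ln z₁ − r·ln z₂)/(1 − r)
ln z₀ = (3.40120 − 0.70207×5.19850) / 0.29793 = -0.8341
z₀ = exp(-0.8341) = 0.4343 m

z₀ ≈ 0.43 m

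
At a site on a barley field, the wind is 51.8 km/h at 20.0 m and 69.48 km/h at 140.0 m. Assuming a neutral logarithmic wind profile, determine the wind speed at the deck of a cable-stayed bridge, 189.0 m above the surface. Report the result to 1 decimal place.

72.2 km/h

Log law: V ∝ ln(z/z₀). From the pair, with r = V₁/V₂ = 0.74554,
ln z₀ = (ln z₁ − r·ln z₂)/(1 − r) = (2.9957 − 0.74554×4.9416)/0.25446 = -2.7055 → z₀ = 0.06684 m
V₃ = V₁ · ln(z₃/z₀)/ln(z₁/z₀) = 51.8 × 7.9473/5.7013 = 72.2067 km/h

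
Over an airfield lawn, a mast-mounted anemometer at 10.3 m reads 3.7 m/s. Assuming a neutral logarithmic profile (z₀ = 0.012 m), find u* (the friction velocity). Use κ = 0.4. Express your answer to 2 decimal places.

Log law: V(z) = (u*/κ) · ln(z/z₀) ⇒ u* = κ · V / ln(z/z₀)
u* = 0.4 × 3.7 / ln(10.3/0.012) = 0.4 × 3.7 / 6.7550
   = 1.4800 / 6.7550 = 0.2191 m/s

u* ≈ 0.22 m/s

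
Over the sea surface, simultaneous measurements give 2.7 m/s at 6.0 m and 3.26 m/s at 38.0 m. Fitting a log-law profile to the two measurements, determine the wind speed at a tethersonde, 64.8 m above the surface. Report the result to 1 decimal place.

3.4 m/s

Log law: V ∝ ln(z/z₀). From the pair, with r = V₁/V₂ = 0.82822,
ln z₀ = (ln z₁ − r·ln z₂)/(1 − r) = (1.7918 − 0.82822×3.6376)/0.17178 = -7.1078 → z₀ = 0.0008187 m
V₃ = V₁ · ln(z₃/z₀)/ln(z₁/z₀) = 2.7 × 11.2791/8.8995 = 3.4219 m/s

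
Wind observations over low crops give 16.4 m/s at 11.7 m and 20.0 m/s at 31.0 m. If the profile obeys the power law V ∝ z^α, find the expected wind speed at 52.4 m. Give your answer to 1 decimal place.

First find α: α = ln(V₂/V₁)/ln(z₂/z₁) = ln(20.0/16.4)/ln(31.0/11.7) = 0.19845/0.97440 = 0.2037
Extrapolate from 31.0 m to 52.4 m: V₃ = 20.0 × (52.4/31.0)^0.2037 = 20.0 × 1.1128 = 22.2566 m/s

22.3 m/s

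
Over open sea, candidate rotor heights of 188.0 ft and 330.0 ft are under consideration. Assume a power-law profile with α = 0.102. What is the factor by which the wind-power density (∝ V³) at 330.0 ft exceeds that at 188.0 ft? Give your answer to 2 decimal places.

Speed ratio: V_B/V_A = (z_B/z_A)^α = (330.0/188.0)^0.102 = (1.7553)^0.102 = 1.05907
Power-density ratio: P_B/P_A = (V_B/V_A)³ = (1.05907)³ = 1.18788

1.19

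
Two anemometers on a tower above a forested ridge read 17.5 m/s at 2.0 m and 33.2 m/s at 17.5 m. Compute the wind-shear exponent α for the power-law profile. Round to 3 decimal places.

α ≈ 0.295

Power law: V₂/V₁ = (z₂/z₁)^α ⇒ α = ln(V₂/V₁) / ln(z₂/z₁)
α = ln(33.2/17.5) / ln(17.5/2.0) = ln(1.8971) / ln(8.7500)
  = 0.64035 / 2.16905 = 0.29522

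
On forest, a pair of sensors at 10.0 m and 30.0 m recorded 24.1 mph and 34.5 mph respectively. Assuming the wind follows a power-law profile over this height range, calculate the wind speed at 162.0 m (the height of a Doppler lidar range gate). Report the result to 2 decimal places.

First find α: α = ln(V₂/V₁)/ln(z₂/z₁) = ln(34.5/24.1)/ln(30.0/10.0) = 0.35875/1.09861 = 0.3265
Extrapolate from 30.0 m to 162.0 m: V₃ = 34.5 × (162.0/30.0)^0.3265 = 34.5 × 1.7344 = 59.8383 mph

59.84 mph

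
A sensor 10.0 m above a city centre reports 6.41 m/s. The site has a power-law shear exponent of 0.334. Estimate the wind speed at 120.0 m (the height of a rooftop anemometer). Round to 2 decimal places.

14.70 m/s

Power-law profile: V₂ = V₁ · (z₂/z₁)^α
V₂ = 6.41 × (120.0/10.0)^0.334 = 6.41 × (12.0000)^0.334
    = 6.41 × 2.2932 = 14.6996 m/s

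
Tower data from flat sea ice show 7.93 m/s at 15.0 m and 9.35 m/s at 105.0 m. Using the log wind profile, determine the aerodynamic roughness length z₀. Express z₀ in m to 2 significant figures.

Log law: V(z) ∝ ln(z/z₀). With r = V₁/V₂ = 7.93/9.35 = 0.84813,
r · ln(z₂/z₀) = ln(z₁/z₀) ⇒ ln z₀ = (ln z₁ − r·ln z₂)/(1 − r)
ln z₀ = (2.70805 − 0.84813×4.65396) / 0.15187 = -8.1589
z₀ = exp(-8.1589) = 0.0002862 m

z₀ ≈ 0.00029 m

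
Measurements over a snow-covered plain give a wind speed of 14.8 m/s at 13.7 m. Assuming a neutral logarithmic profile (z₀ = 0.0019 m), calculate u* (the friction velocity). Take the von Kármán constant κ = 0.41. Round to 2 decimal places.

u* ≈ 0.68 m/s

Log law: V(z) = (u*/κ) · ln(z/z₀) ⇒ u* = κ · V / ln(z/z₀)
u* = 0.41 × 14.8 / ln(13.7/0.0019) = 0.41 × 14.8 / 8.8833
   = 6.0680 / 8.8833 = 0.6831 m/s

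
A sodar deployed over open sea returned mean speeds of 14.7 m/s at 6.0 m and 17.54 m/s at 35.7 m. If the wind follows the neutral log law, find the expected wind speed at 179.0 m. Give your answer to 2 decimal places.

20.11 m/s

Log law: V ∝ ln(z/z₀). From the pair, with r = V₁/V₂ = 0.83808,
ln z₀ = (ln z₁ − r·ln z₂)/(1 − r) = (1.7918 − 0.83808×3.5752)/0.16192 = -7.4392 → z₀ = 0.0005878 m
V₃ = V₁ · ln(z₃/z₀)/ln(z₁/z₀) = 14.7 × 12.6266/9.2309 = 20.1074 m/s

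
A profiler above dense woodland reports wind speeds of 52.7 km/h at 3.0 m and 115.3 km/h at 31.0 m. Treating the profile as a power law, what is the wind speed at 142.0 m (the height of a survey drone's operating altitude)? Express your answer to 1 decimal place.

First find α: α = ln(V₂/V₁)/ln(z₂/z₁) = ln(115.3/52.7)/ln(31.0/3.0) = 0.78292/2.33537 = 0.3352
Extrapolate from 31.0 m to 142.0 m: V₃ = 115.3 × (142.0/31.0)^0.3352 = 115.3 × 1.6656 = 192.0443 km/h

192.0 km/h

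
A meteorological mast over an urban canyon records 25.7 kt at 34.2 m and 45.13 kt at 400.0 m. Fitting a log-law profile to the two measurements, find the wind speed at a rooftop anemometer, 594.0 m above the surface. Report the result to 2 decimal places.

48.25 kt

Log law: V ∝ ln(z/z₀). From the pair, with r = V₁/V₂ = 0.56947,
ln z₀ = (ln z₁ − r·ln z₂)/(1 − r) = (3.5322 − 0.56947×5.9915)/0.43053 = 0.2794 → z₀ = 1.322 m
V₃ = V₁ · ln(z₃/z₀)/ln(z₁/z₀) = 25.7 × 6.1075/3.2528 = 48.2541 kt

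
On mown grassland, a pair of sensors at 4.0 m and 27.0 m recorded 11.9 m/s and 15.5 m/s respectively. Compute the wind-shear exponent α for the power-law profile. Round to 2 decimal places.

Power law: V₂/V₁ = (z₂/z₁)^α ⇒ α = ln(V₂/V₁) / ln(z₂/z₁)
α = ln(15.5/11.9) / ln(27.0/4.0) = ln(1.3025) / ln(6.7500)
  = 0.26430 / 1.90954 = 0.13841

α ≈ 0.14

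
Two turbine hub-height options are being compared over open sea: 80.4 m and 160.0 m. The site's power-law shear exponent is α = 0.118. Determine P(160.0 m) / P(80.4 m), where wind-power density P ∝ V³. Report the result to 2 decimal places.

1.28

Speed ratio: V_B/V_A = (z_B/z_A)^α = (160.0/80.4)^0.118 = (1.9900)^0.118 = 1.08459
Power-density ratio: P_B/P_A = (V_B/V_A)³ = (1.08459)³ = 1.27584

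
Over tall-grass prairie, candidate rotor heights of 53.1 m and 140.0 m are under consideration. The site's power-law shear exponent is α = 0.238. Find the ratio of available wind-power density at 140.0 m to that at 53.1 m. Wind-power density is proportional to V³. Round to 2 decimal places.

Speed ratio: V_B/V_A = (z_B/z_A)^α = (140.0/53.1)^0.238 = (2.6365)^0.238 = 1.25952
Power-density ratio: P_B/P_A = (V_B/V_A)³ = (1.25952)³ = 1.99810

2.00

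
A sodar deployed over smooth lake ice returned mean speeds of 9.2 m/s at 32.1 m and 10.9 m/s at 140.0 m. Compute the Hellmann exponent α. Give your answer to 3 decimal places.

Power law: V₂/V₁ = (z₂/z₁)^α ⇒ α = ln(V₂/V₁) / ln(z₂/z₁)
α = ln(10.9/9.2) / ln(140.0/32.1) = ln(1.1848) / ln(4.3614)
  = 0.16956 / 1.47279 = 0.11513

α ≈ 0.115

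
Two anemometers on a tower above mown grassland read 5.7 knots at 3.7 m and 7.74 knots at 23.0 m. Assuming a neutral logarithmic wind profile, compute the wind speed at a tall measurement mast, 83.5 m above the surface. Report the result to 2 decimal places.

9.18 knots

Log law: V ∝ ln(z/z₀). From the pair, with r = V₁/V₂ = 0.73643,
ln z₀ = (ln z₁ − r·ln z₂)/(1 − r) = (1.3083 − 0.73643×3.1355)/0.26357 = -3.7970 → z₀ = 0.02244 m
V₃ = V₁ · ln(z₃/z₀)/ln(z₁/z₀) = 5.7 × 8.2218/5.1053 = 9.1795 knots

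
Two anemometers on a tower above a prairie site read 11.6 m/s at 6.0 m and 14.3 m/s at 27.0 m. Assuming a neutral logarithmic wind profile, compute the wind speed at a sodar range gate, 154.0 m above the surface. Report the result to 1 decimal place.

17.4 m/s

Log law: V ∝ ln(z/z₀). From the pair, with r = V₁/V₂ = 0.81119,
ln z₀ = (ln z₁ − r·ln z₂)/(1 − r) = (1.7918 − 0.81119×3.2958)/0.18881 = -4.6702 → z₀ = 0.009370 m
V₃ = V₁ · ln(z₃/z₀)/ln(z₁/z₀) = 11.6 × 9.7072/6.4620 = 17.4255 m/s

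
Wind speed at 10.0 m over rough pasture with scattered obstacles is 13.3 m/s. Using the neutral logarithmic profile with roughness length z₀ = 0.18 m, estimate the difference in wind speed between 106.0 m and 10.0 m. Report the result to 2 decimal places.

7.82 m/s

Log law: V₂ = V₁ · ln(z₂/z₀)/ln(z₁/z₀) = 13.3 × 6.3782/4.0174 = 21.1159 m/s
ΔV = 21.1159 − 13.3 = 7.8159 m/s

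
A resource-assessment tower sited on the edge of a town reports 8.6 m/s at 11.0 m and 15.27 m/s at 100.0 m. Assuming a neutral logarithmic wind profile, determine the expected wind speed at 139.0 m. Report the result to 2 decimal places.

Log law: V ∝ ln(z/z₀). From the pair, with r = V₁/V₂ = 0.56320,
ln z₀ = (ln z₁ − r·ln z₂)/(1 − r) = (2.3979 − 0.56320×4.6052)/0.43680 = -0.4481 → z₀ = 0.6389 m
V₃ = V₁ · ln(z₃/z₀)/ln(z₁/z₀) = 8.6 × 5.3825/2.8460 = 16.2651 m/s

16.27 m/s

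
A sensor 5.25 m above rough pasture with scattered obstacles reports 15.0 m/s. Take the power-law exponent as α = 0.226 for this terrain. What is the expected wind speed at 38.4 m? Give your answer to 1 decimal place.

23.5 m/s

Power-law profile: V₂ = V₁ · (z₂/z₁)^α
V₂ = 15.0 × (38.4/5.25)^0.226 = 15.0 × (7.3143)^0.226
    = 15.0 × 1.5678 = 23.5177 m/s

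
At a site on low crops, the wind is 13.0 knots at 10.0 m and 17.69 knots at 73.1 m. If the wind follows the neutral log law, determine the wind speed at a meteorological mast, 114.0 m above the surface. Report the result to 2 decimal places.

18.74 knots

Log law: V ∝ ln(z/z₀). From the pair, with r = V₁/V₂ = 0.73488,
ln z₀ = (ln z₁ − r·ln z₂)/(1 − r) = (2.3026 − 0.73488×4.2918)/0.26512 = -3.2113 → z₀ = 0.04030 m
V₃ = V₁ · ln(z₃/z₀)/ln(z₁/z₀) = 13.0 × 7.9475/5.5139 = 18.7377 knots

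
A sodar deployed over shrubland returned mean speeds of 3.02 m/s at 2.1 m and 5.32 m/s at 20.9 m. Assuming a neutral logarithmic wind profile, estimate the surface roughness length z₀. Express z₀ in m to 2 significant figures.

Log law: V(z) ∝ ln(z/z₀). With r = V₁/V₂ = 3.02/5.32 = 0.56767,
r · ln(z₂/z₀) = ln(z₁/z₀) ⇒ ln z₀ = (ln z₁ − r·ln z₂)/(1 − r)
ln z₀ = (0.74194 − 0.56767×3.03975) / 0.43233 = -2.2752
z₀ = exp(-2.2752) = 0.1028 m

z₀ ≈ 0.10 m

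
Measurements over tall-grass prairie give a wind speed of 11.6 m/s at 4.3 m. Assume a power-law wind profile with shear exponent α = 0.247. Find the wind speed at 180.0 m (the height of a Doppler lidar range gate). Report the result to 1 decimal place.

29.2 m/s

Power-law profile: V₂ = V₁ · (z₂/z₁)^α
V₂ = 11.6 × (180.0/4.3)^0.247 = 11.6 × (41.8605)^0.247
    = 11.6 × 2.5153 = 29.1772 m/s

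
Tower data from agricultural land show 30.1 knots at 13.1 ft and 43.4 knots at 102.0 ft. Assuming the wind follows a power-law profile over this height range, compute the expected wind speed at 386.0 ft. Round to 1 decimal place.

55.0 knots

First find α: α = ln(V₂/V₁)/ln(z₂/z₁) = ln(43.4/30.1)/ln(102.0/13.1) = 0.36593/2.05236 = 0.1783
Extrapolate from 102.0 ft to 386.0 ft: V₃ = 43.4 × (386.0/102.0)^0.1783 = 43.4 × 1.2678 = 55.0230 knots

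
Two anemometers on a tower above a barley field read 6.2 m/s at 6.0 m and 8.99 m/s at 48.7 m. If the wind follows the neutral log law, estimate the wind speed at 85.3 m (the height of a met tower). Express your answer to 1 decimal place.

9.7 m/s

Log law: V ∝ ln(z/z₀). From the pair, with r = V₁/V₂ = 0.68966,
ln z₀ = (ln z₁ − r·ln z₂)/(1 − r) = (1.7918 − 0.68966×3.8857)/0.31034 = -2.8614 → z₀ = 0.05719 m
V₃ = V₁ · ln(z₃/z₀)/ln(z₁/z₀) = 6.2 × 7.3076/4.6532 = 9.7368 m/s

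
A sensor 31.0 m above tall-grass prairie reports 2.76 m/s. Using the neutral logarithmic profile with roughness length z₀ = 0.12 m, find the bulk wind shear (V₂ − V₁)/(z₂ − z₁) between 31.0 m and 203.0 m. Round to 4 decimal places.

Log law: V₂ = V₁ · ln(z₂/z₀)/ln(z₁/z₀) = 2.76 × 7.4335/5.5543 = 3.6938 m/s
ΔV/Δz = (3.6938 − 2.76)/(203.0 − 31.0) = 0.9338/172.0000 = 0.00543 m/s/m

0.0054 m/s/m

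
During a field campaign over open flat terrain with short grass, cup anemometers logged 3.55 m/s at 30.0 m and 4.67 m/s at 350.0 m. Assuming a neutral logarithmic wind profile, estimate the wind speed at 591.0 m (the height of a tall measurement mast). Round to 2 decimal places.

Log law: V ∝ ln(z/z₀). From the pair, with r = V₁/V₂ = 0.76017,
ln z₀ = (ln z₁ − r·ln z₂)/(1 − r) = (3.4012 − 0.76017×5.8579)/0.23983 = -4.3858 → z₀ = 0.01245 m
V₃ = V₁ · ln(z₃/z₀)/ln(z₁/z₀) = 3.55 × 10.7676/7.7870 = 4.9088 m/s

4.91 m/s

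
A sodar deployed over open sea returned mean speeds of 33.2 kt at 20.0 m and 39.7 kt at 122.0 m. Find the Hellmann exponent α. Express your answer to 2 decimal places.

α ≈ 0.10

Power law: V₂/V₁ = (z₂/z₁)^α ⇒ α = ln(V₂/V₁) / ln(z₂/z₁)
α = ln(39.7/33.2) / ln(122.0/20.0) = ln(1.1958) / ln(6.1000)
  = 0.17880 / 1.80829 = 0.09888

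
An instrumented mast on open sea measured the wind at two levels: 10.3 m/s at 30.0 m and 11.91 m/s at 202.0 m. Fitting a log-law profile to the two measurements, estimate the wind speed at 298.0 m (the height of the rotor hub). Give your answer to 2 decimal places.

Log law: V ∝ ln(z/z₀). From the pair, with r = V₁/V₂ = 0.86482,
ln z₀ = (ln z₁ − r·ln z₂)/(1 − r) = (3.4012 − 0.86482×5.3083)/0.13518 = -8.7993 → z₀ = 0.0001508 m
V₃ = V₁ · ln(z₃/z₀)/ln(z₁/z₀) = 10.3 × 14.4964/12.2005 = 12.2383 m/s

12.24 m/s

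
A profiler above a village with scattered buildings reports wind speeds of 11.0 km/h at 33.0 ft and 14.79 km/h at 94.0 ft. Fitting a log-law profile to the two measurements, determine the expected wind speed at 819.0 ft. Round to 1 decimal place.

Log law: V ∝ ln(z/z₀). From the pair, with r = V₁/V₂ = 0.74375,
ln z₀ = (ln z₁ − r·ln z₂)/(1 − r) = (3.4965 − 0.74375×4.5433)/0.25625 = 0.4583 → z₀ = 1.581 ft
V₃ = V₁ · ln(z₃/z₀)/ln(z₁/z₀) = 11.0 × 6.2497/3.0382 = 22.6278 km/h

22.6 km/h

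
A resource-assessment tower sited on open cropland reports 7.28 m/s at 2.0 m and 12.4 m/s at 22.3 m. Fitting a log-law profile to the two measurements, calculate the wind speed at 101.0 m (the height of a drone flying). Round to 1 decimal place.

Log law: V ∝ ln(z/z₀). From the pair, with r = V₁/V₂ = 0.58710,
ln z₀ = (ln z₁ − r·ln z₂)/(1 − r) = (0.6931 − 0.58710×3.1046)/0.41290 = -2.7356 → z₀ = 0.06485 m
V₃ = V₁ · ln(z₃/z₀)/ln(z₁/z₀) = 7.28 × 7.3507/3.4288 = 15.6072 m/s

15.6 m/s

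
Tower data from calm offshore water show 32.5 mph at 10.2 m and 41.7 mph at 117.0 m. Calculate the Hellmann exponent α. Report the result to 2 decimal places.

Power law: V₂/V₁ = (z₂/z₁)^α ⇒ α = ln(V₂/V₁) / ln(z₂/z₁)
α = ln(41.7/32.5) / ln(117.0/10.2) = ln(1.2831) / ln(11.4706)
  = 0.24926 / 2.43979 = 0.10217

α ≈ 0.10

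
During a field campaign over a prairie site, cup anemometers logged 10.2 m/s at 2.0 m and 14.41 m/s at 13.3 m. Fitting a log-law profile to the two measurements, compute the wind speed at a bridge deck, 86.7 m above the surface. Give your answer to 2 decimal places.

18.58 m/s

Log law: V ∝ ln(z/z₀). From the pair, with r = V₁/V₂ = 0.70784,
ln z₀ = (ln z₁ − r·ln z₂)/(1 − r) = (0.6931 − 0.70784×2.5878)/0.29216 = -3.8971 → z₀ = 0.02030 m
V₃ = V₁ · ln(z₃/z₀)/ln(z₁/z₀) = 10.2 × 8.3596/4.5903 = 18.5757 m/s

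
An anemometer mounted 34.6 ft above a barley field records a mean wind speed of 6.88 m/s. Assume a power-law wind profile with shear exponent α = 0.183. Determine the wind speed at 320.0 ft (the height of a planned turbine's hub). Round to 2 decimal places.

Power-law profile: V₂ = V₁ · (z₂/z₁)^α
V₂ = 6.88 × (320.0/34.6)^0.183 = 6.88 × (9.2486)^0.183
    = 6.88 × 1.5024 = 10.3367 m/s

10.34 m/s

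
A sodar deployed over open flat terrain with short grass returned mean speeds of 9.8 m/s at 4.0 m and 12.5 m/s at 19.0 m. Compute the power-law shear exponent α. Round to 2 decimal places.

α ≈ 0.16

Power law: V₂/V₁ = (z₂/z₁)^α ⇒ α = ln(V₂/V₁) / ln(z₂/z₁)
α = ln(12.5/9.8) / ln(19.0/4.0) = ln(1.2755) / ln(4.7500)
  = 0.24335 / 1.55814 = 0.15618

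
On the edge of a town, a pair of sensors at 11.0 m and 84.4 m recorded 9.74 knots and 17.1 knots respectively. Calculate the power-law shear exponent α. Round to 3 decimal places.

α ≈ 0.276

Power law: V₂/V₁ = (z₂/z₁)^α ⇒ α = ln(V₂/V₁) / ln(z₂/z₁)
α = ln(17.1/9.74) / ln(84.4/11.0) = ln(1.7556) / ln(7.6727)
  = 0.56284 / 2.03767 = 0.27622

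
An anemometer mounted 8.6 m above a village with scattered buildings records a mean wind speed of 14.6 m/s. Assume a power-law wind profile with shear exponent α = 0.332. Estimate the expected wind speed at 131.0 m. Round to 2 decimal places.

Power-law profile: V₂ = V₁ · (z₂/z₁)^α
V₂ = 14.6 × (131.0/8.6)^0.332 = 14.6 × (15.2326)^0.332
    = 14.6 × 2.4699 = 36.0606 m/s

36.06 m/s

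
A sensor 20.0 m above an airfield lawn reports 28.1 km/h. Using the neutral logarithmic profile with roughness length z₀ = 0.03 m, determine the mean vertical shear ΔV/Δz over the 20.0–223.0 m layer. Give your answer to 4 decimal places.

Log law: V₂ = V₁ · ln(z₂/z₀)/ln(z₁/z₀) = 28.1 × 8.9137/6.5023 = 38.5212 km/h
ΔV/Δz = (38.5212 − 28.1)/(223.0 − 20.0) = 10.4212/203.0000 = 0.05134 km/h/m

0.0513 km/h/m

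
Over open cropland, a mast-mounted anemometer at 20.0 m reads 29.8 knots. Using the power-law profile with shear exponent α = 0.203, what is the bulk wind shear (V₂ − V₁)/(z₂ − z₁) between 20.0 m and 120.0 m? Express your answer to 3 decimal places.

0.131 knots/m

Power law: V₂ = V₁ · (z₂/z₁)^α = 29.8 × (6.0000)^0.203 = 42.8727 knots
ΔV/Δz = (42.8727 − 29.8)/(120.0 − 20.0) = 13.0727/100.0000 = 0.13073 knots/m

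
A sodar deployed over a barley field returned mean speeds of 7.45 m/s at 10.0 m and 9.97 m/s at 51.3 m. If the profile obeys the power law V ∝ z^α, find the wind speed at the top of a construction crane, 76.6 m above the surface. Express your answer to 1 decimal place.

10.7 m/s

First find α: α = ln(V₂/V₁)/ln(z₂/z₁) = ln(9.97/7.45)/ln(51.3/10.0) = 0.29137/1.63511 = 0.1782
Extrapolate from 51.3 m to 76.6 m: V₃ = 9.97 × (76.6/51.3)^0.1782 = 9.97 × 1.0741 = 10.7083 m/s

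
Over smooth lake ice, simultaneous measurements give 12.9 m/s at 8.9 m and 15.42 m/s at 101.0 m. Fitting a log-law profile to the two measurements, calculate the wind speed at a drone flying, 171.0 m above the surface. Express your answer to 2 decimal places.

15.97 m/s

Log law: V ∝ ln(z/z₀). From the pair, with r = V₁/V₂ = 0.83658,
ln z₀ = (ln z₁ − r·ln z₂)/(1 − r) = (2.1861 − 0.83658×4.6151)/0.16342 = -10.2485 → z₀ = 0.00003541 m
V₃ = V₁ · ln(z₃/z₀)/ln(z₁/z₀) = 12.9 × 15.3901/12.4345 = 15.9663 m/s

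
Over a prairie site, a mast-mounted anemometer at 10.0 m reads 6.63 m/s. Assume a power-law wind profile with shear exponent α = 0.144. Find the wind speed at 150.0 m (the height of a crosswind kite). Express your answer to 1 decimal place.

9.8 m/s

Power-law profile: V₂ = V₁ · (z₂/z₁)^α
V₂ = 6.63 × (150.0/10.0)^0.144 = 6.63 × (15.0000)^0.144
    = 6.63 × 1.4769 = 9.7920 m/s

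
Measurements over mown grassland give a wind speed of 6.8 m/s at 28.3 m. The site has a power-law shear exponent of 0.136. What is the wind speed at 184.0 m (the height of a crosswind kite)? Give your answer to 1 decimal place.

Power-law profile: V₂ = V₁ · (z₂/z₁)^α
V₂ = 6.8 × (184.0/28.3)^0.136 = 6.8 × (6.5018)^0.136
    = 6.8 × 1.2899 = 8.7716 m/s

8.8 m/s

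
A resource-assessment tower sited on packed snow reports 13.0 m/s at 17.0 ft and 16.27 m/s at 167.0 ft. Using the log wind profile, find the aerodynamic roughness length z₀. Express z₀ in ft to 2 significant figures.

Log law: V(z) ∝ ln(z/z₀). With r = V₁/V₂ = 13.0/16.27 = 0.79902,
r · ln(z₂/z₀) = ln(z₁/z₀) ⇒ ln z₀ = (ln z₁ − r·ln z₂)/(1 − r)
ln z₀ = (2.83321 − 0.79902×5.11799) / 0.20098 = -6.2500
z₀ = exp(-6.2500) = 0.001930 ft

z₀ ≈ 0.0019 ft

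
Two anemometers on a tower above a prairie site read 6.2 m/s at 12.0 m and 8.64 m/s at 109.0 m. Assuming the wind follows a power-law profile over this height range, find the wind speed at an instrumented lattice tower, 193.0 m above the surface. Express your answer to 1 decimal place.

9.4 m/s

First find α: α = ln(V₂/V₁)/ln(z₂/z₁) = ln(8.64/6.2)/ln(109.0/12.0) = 0.33185/2.20644 = 0.1504
Extrapolate from 109.0 m to 193.0 m: V₃ = 8.64 × (193.0/109.0)^0.1504 = 8.64 × 1.0897 = 9.4153 m/s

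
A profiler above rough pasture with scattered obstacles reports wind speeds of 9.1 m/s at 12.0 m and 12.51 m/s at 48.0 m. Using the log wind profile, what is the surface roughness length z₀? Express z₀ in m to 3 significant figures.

z₀ ≈ 0.297 m

Log law: V(z) ∝ ln(z/z₀). With r = V₁/V₂ = 9.1/12.51 = 0.72742,
r · ln(z₂/z₀) = ln(z₁/z₀) ⇒ ln z₀ = (ln z₁ − r·ln z₂)/(1 − r)
ln z₀ = (2.48491 − 0.72742×3.87120) / 0.27258 = -1.2146
z₀ = exp(-1.2146) = 0.2968 m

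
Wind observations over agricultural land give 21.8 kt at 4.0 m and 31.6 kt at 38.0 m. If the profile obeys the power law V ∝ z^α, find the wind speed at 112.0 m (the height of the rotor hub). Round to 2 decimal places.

First find α: α = ln(V₂/V₁)/ln(z₂/z₁) = ln(31.6/21.8)/ln(38.0/4.0) = 0.37125/2.25129 = 0.1649
Extrapolate from 38.0 m to 112.0 m: V₃ = 31.6 × (112.0/38.0)^0.1649 = 31.6 × 1.1951 = 37.7658 kt

37.77 kt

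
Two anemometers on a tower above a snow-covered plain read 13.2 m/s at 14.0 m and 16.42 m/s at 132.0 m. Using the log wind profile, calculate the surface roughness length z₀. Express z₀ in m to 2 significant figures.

Log law: V(z) ∝ ln(z/z₀). With r = V₁/V₂ = 13.2/16.42 = 0.80390,
r · ln(z₂/z₀) = ln(z₁/z₀) ⇒ ln z₀ = (ln z₁ − r·ln z₂)/(1 − r)
ln z₀ = (2.63906 − 0.80390×4.88280) / 0.19610 = -6.5589
z₀ = exp(-6.5589) = 0.001417 m

z₀ ≈ 0.0014 m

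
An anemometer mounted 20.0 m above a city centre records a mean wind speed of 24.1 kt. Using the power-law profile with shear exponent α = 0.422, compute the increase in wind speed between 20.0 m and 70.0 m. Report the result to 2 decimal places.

Power law: V₂ = V₁ · (z₂/z₁)^α = 24.1 × (3.5000)^0.422 = 40.8897 kt
ΔV = 40.8897 − 24.1 = 16.7897 kt

16.79 kt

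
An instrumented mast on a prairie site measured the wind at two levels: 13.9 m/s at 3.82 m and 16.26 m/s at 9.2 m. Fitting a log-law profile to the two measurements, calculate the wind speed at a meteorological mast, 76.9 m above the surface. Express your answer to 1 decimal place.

22.0 m/s

Log law: V ∝ ln(z/z₀). From the pair, with r = V₁/V₂ = 0.85486,
ln z₀ = (ln z₁ − r·ln z₂)/(1 − r) = (1.3403 − 0.85486×2.2192)/0.14514 = -3.8366 → z₀ = 0.02157 m
V₃ = V₁ · ln(z₃/z₀)/ln(z₁/z₀) = 13.9 × 8.1791/5.1769 = 21.9611 m/s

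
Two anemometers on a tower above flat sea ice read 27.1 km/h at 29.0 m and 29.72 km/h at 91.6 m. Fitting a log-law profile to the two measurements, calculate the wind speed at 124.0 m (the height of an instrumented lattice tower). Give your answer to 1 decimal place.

Log law: V ∝ ln(z/z₀). From the pair, with r = V₁/V₂ = 0.91184,
ln z₀ = (ln z₁ − r·ln z₂)/(1 − r) = (3.3673 − 0.91184×4.5174)/0.08816 = -8.5291 → z₀ = 0.0001976 m
V₃ = V₁ · ln(z₃/z₀)/ln(z₁/z₀) = 27.1 × 13.3494/11.8964 = 30.4099 km/h

30.4 km/h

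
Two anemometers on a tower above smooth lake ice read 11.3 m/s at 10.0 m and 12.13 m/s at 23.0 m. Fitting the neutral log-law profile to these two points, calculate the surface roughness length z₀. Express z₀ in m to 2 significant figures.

Log law: V(z) ∝ ln(z/z₀). With r = V₁/V₂ = 11.3/12.13 = 0.93157,
r · ln(z₂/z₀) = ln(z₁/z₀) ⇒ ln z₀ = (ln z₁ − r·ln z₂)/(1 − r)
ln z₀ = (2.30259 − 0.93157×3.13549) / 0.06843 = -9.0370
z₀ = exp(-9.0370) = 0.0001189 m

z₀ ≈ 0.00012 m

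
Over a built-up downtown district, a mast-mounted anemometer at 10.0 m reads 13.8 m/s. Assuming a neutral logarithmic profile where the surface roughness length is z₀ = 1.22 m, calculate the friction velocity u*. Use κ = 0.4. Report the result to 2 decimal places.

u* ≈ 2.62 m/s

Log law: V(z) = (u*/κ) · ln(z/z₀) ⇒ u* = κ · V / ln(z/z₀)
u* = 0.4 × 13.8 / ln(10.0/1.22) = 0.4 × 13.8 / 2.1037
   = 5.5200 / 2.1037 = 2.6239 m/s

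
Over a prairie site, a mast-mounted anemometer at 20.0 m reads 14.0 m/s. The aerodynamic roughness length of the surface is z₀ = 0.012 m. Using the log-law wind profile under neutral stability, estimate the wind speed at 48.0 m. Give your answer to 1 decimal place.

15.7 m/s

Log law: V(z) ∝ ln(z/z₀), so V₂/V₁ = ln(z₂/z₀) / ln(z₁/z₀).
ln(48.0/0.012) = 8.2940, ln(20.0/0.012) = 7.4186
V₂ = 14.0 × 8.2940/7.4186 = 14.0 × 1.1180 = 15.6521 m/s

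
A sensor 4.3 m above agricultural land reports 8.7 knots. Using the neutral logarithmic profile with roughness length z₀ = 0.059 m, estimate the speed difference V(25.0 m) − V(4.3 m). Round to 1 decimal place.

3.6 knots

Log law: V₂ = V₁ · ln(z₂/z₀)/ln(z₁/z₀) = 8.7 × 6.0491/4.2888 = 12.2707 knots
ΔV = 12.2707 − 8.7 = 3.5707 knots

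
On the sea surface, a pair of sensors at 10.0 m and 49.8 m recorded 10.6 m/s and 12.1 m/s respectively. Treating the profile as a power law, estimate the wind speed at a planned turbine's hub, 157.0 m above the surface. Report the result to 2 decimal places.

First find α: α = ln(V₂/V₁)/ln(z₂/z₁) = ln(12.1/10.6)/ln(49.8/10.0) = 0.13235/1.60543 = 0.0824
Extrapolate from 49.8 m to 157.0 m: V₃ = 12.1 × (157.0/49.8)^0.0824 = 12.1 × 1.0993 = 13.3013 m/s

13.30 m/s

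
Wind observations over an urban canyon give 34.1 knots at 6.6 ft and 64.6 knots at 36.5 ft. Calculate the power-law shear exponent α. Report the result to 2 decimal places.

α ≈ 0.37

Power law: V₂/V₁ = (z₂/z₁)^α ⇒ α = ln(V₂/V₁) / ln(z₂/z₁)
α = ln(64.6/34.1) / ln(36.5/6.6) = ln(1.8944) / ln(5.5303)
  = 0.63892 / 1.71024 = 0.37358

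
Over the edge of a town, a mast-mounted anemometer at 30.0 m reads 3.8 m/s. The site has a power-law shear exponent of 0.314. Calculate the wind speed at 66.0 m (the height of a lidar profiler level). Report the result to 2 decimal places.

Power-law profile: V₂ = V₁ · (z₂/z₁)^α
V₂ = 3.8 × (66.0/30.0)^0.314 = 3.8 × (2.2000)^0.314
    = 3.8 × 1.2809 = 4.8675 m/s

4.87 m/s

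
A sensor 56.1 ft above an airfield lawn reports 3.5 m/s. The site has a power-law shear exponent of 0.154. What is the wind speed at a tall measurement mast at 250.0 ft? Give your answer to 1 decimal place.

Power-law profile: V₂ = V₁ · (z₂/z₁)^α
V₂ = 3.5 × (250.0/56.1)^0.154 = 3.5 × (4.4563)^0.154
    = 3.5 × 1.2588 = 4.4057 m/s

4.4 m/s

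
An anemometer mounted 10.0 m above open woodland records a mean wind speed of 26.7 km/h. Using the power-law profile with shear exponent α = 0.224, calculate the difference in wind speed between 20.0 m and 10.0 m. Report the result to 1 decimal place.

Power law: V₂ = V₁ · (z₂/z₁)^α = 26.7 × (2.0000)^0.224 = 31.1847 km/h
ΔV = 31.1847 − 26.7 = 4.4847 km/h

4.5 km/h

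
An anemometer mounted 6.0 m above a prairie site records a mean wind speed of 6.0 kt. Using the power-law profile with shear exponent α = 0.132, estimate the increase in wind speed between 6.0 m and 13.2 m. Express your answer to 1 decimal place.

0.7 kt

Power law: V₂ = V₁ · (z₂/z₁)^α = 6.0 × (2.2000)^0.132 = 6.6581 kt
ΔV = 6.6581 − 6.0 = 0.6581 kt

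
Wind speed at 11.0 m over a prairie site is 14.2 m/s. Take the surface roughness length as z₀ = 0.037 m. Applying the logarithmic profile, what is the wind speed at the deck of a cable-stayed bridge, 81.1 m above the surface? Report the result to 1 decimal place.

19.2 m/s

Log law: V(z) ∝ ln(z/z₀), so V₂/V₁ = ln(z₂/z₀) / ln(z₁/z₀).
ln(81.1/0.037) = 7.6925, ln(11.0/0.037) = 5.6947
V₂ = 14.2 × 7.6925/5.6947 = 14.2 × 1.3508 = 19.1815 m/s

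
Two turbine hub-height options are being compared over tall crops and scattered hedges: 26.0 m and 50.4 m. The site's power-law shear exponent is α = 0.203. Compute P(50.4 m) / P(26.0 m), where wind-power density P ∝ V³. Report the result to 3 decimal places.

1.496

Speed ratio: V_B/V_A = (z_B/z_A)^α = (50.4/26.0)^0.203 = (1.9385)^0.203 = 1.14381
Power-density ratio: P_B/P_A = (V_B/V_A)³ = (1.14381)³ = 1.49645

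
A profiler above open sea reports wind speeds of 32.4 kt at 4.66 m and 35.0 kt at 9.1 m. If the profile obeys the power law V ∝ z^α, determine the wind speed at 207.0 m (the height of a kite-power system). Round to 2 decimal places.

50.18 kt

First find α: α = ln(V₂/V₁)/ln(z₂/z₁) = ln(35.0/32.4)/ln(9.1/4.66) = 0.07719/0.66926 = 0.1153
Extrapolate from 9.1 m to 207.0 m: V₃ = 35.0 × (207.0/9.1)^0.1153 = 35.0 × 1.4338 = 50.1846 kt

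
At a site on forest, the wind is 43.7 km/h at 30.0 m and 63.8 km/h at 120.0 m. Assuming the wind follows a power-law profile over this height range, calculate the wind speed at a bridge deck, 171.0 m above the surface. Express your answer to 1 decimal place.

70.3 km/h

First find α: α = ln(V₂/V₁)/ln(z₂/z₁) = ln(63.8/43.7)/ln(120.0/30.0) = 0.37841/1.38629 = 0.2730
Extrapolate from 120.0 m to 171.0 m: V₃ = 63.8 × (171.0/120.0)^0.2730 = 63.8 × 1.1015 = 70.2759 km/h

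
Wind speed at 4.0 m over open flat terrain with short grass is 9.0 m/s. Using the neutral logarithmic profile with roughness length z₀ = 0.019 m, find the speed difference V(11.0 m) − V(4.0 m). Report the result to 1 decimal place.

Log law: V₂ = V₁ · ln(z₂/z₀)/ln(z₁/z₀) = 9.0 × 6.3612/5.3496 = 10.7019 m/s
ΔV = 10.7019 − 9.0 = 1.7019 m/s

1.7 m/s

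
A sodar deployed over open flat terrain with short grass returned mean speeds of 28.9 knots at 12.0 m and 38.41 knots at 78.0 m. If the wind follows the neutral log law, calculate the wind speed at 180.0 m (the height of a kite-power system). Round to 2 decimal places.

42.66 knots

Log law: V ∝ ln(z/z₀). From the pair, with r = V₁/V₂ = 0.75241,
ln z₀ = (ln z₁ − r·ln z₂)/(1 − r) = (2.4849 − 0.75241×4.3567)/0.24759 = -3.2033 → z₀ = 0.04063 m
V₃ = V₁ · ln(z₃/z₀)/ln(z₁/z₀) = 28.9 × 8.3963/5.6882 = 42.6587 knots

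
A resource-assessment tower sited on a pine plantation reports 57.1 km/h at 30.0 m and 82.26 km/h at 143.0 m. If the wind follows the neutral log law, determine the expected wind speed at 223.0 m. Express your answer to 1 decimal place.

89.4 km/h

Log law: V ∝ ln(z/z₀). From the pair, with r = V₁/V₂ = 0.69414,
ln z₀ = (ln z₁ − r·ln z₂)/(1 − r) = (3.4012 − 0.69414×4.9628)/0.30586 = -0.1429 → z₀ = 0.8668 m
V₃ = V₁ · ln(z₃/z₀)/ln(z₁/z₀) = 57.1 × 5.5501/3.5441 = 89.4186 km/h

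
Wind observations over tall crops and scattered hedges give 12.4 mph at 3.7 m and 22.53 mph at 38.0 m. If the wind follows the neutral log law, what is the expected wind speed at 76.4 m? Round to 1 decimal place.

Log law: V ∝ ln(z/z₀). From the pair, with r = V₁/V₂ = 0.55038,
ln z₀ = (ln z₁ − r·ln z₂)/(1 − r) = (1.3083 − 0.55038×3.6376)/0.44962 = -1.5429 → z₀ = 0.2138 m
V₃ = V₁ · ln(z₃/z₀)/ln(z₁/z₀) = 12.4 × 5.8789/2.8512 = 25.5673 mph

25.6 mph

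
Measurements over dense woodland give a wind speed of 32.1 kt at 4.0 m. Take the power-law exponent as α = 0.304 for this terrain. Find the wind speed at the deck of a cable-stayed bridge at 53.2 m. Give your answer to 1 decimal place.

Power-law profile: V₂ = V₁ · (z₂/z₁)^α
V₂ = 32.1 × (53.2/4.0)^0.304 = 32.1 × (13.3000)^0.304
    = 32.1 × 2.1961 = 70.4946 kt

70.5 kt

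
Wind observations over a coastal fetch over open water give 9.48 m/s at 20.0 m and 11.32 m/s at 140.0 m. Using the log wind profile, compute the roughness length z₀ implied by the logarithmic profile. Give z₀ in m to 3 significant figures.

Log law: V(z) ∝ ln(z/z₀). With r = V₁/V₂ = 9.48/11.32 = 0.83746,
r · ln(z₂/z₀) = ln(z₁/z₀) ⇒ ln z₀ = (ln z₁ − r·ln z₂)/(1 − r)
ln z₀ = (2.99573 − 0.83746×4.94164) / 0.16254 = -7.0299
z₀ = exp(-7.0299) = 0.0008850 m

z₀ ≈ 0.000885 m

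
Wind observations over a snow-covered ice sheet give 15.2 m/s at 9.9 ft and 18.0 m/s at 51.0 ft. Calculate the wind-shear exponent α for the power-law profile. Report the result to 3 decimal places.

Power law: V₂/V₁ = (z₂/z₁)^α ⇒ α = ln(V₂/V₁) / ln(z₂/z₁)
α = ln(18.0/15.2) / ln(51.0/9.9) = ln(1.1842) / ln(5.1515)
  = 0.16908 / 1.63929 = 0.10314

α ≈ 0.103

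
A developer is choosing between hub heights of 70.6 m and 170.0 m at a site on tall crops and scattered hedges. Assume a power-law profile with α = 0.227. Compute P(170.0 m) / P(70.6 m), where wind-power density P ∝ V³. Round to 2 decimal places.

1.82

Speed ratio: V_B/V_A = (z_B/z_A)^α = (170.0/70.6)^0.227 = (2.4079)^0.227 = 1.22077
Power-density ratio: P_B/P_A = (V_B/V_A)³ = (1.22077)³ = 1.81928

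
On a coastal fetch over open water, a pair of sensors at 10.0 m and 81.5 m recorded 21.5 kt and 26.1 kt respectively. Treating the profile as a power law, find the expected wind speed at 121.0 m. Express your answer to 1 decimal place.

27.1 kt

First find α: α = ln(V₂/V₁)/ln(z₂/z₁) = ln(26.1/21.5)/ln(81.5/10.0) = 0.19388/2.09802 = 0.0924
Extrapolate from 81.5 m to 121.0 m: V₃ = 26.1 × (121.0/81.5)^0.0924 = 26.1 × 1.0372 = 27.0708 kt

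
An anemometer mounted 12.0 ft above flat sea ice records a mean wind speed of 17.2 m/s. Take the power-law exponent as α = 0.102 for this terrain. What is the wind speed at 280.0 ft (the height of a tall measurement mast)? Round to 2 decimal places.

Power-law profile: V₂ = V₁ · (z₂/z₁)^α
V₂ = 17.2 × (280.0/12.0)^0.102 = 17.2 × (23.3333)^0.102
    = 17.2 × 1.3789 = 23.7171 m/s

23.72 m/s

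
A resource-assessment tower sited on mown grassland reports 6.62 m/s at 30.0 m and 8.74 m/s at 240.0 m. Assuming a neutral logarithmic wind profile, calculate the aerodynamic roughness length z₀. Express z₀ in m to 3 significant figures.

Log law: V(z) ∝ ln(z/z₀). With r = V₁/V₂ = 6.62/8.74 = 0.75744,
r · ln(z₂/z₀) = ln(z₁/z₀) ⇒ ln z₀ = (ln z₁ − r·ln z₂)/(1 − r)
ln z₀ = (3.40120 − 0.75744×5.48064) / 0.24256 = -3.0922
z₀ = exp(-3.0922) = 0.04540 m

z₀ ≈ 0.0454 m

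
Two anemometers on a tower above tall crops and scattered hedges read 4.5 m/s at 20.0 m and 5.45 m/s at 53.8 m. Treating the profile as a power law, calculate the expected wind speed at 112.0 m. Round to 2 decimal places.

First find α: α = ln(V₂/V₁)/ln(z₂/z₁) = ln(5.45/4.5)/ln(53.8/20.0) = 0.19154/0.98954 = 0.1936
Extrapolate from 53.8 m to 112.0 m: V₃ = 5.45 × (112.0/53.8)^0.1936 = 5.45 × 1.1525 = 6.2811 m/s

6.28 m/s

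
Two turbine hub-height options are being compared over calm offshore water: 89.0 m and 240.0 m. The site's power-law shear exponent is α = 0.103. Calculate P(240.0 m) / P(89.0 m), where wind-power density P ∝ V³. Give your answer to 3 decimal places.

Speed ratio: V_B/V_A = (z_B/z_A)^α = (240.0/89.0)^0.103 = (2.6966)^0.103 = 1.10758
Power-density ratio: P_B/P_A = (V_B/V_A)³ = (1.10758)³ = 1.35870

1.359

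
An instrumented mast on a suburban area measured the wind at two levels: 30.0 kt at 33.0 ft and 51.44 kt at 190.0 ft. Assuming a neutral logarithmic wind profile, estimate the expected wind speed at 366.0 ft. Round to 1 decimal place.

Log law: V ∝ ln(z/z₀). From the pair, with r = V₁/V₂ = 0.58320,
ln z₀ = (ln z₁ − r·ln z₂)/(1 − r) = (3.4965 − 0.58320×5.2470)/0.41680 = 1.0471 → z₀ = 2.849 ft
V₃ = V₁ · ln(z₃/z₀)/ln(z₁/z₀) = 30.0 × 4.8555/2.4494 = 59.4698 kt

59.5 kt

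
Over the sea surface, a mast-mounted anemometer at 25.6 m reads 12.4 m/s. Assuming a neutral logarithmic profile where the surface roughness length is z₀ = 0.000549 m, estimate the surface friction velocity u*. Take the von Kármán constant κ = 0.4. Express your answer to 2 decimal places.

Log law: V(z) = (u*/κ) · ln(z/z₀) ⇒ u* = κ · V / ln(z/z₀)
u* = 0.4 × 12.4 / ln(25.6/0.000549) = 0.4 × 12.4 / 10.7500
   = 4.9600 / 10.7500 = 0.4614 m/s

u* ≈ 0.46 m/s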